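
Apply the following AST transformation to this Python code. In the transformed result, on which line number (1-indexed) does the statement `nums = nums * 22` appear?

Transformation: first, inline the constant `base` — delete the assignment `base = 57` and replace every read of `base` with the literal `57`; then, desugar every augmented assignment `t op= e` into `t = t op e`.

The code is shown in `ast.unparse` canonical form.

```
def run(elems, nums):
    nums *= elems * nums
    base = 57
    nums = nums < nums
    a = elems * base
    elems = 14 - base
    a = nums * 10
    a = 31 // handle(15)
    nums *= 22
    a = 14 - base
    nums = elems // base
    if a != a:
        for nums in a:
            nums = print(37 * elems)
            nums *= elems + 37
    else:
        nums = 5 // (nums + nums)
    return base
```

8

Transformed code:
def run(elems, nums):
    nums = nums * (elems * nums)
    nums = nums < nums
    a = elems * 57
    elems = 14 - 57
    a = nums * 10
    a = 31 // handle(15)
    nums = nums * 22
    a = 14 - 57
    nums = elems // 57
    if a != a:
        for nums in a:
            nums = print(37 * elems)
            nums = nums * (elems + 37)
    else:
        nums = 5 // (nums + nums)
    return 57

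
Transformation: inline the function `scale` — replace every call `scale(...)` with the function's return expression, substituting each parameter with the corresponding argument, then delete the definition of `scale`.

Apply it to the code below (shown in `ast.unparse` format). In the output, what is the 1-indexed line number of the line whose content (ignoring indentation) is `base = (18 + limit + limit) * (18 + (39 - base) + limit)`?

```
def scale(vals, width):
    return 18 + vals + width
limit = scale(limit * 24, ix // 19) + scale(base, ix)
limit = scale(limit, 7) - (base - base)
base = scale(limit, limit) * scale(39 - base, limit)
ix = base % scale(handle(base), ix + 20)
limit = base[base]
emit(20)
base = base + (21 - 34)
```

3

Transformed code:
limit = 18 + limit * 24 + ix // 19 + (18 + base + ix)
limit = 18 + limit + 7 - (base - base)
base = (18 + limit + limit) * (18 + (39 - base) + limit)
ix = base % (18 + handle(base) + (ix + 20))
limit = base[base]
emit(20)
base = base + (21 - 34)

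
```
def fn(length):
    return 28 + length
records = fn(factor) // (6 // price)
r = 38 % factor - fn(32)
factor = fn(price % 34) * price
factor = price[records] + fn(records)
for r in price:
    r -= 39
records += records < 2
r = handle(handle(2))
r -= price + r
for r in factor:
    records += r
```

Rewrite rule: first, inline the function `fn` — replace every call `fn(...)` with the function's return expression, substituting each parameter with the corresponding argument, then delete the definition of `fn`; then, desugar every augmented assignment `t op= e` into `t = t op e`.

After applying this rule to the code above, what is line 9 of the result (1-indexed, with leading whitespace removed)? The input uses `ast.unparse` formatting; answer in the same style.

r = r - (price + r)

Transformed code:
records = (28 + factor) // (6 // price)
r = 38 % factor - (28 + 32)
factor = (28 + price % 34) * price
factor = price[records] + (28 + records)
for r in price:
    r = r - 39
records = records + (records < 2)
r = handle(handle(2))
r = r - (price + r)
for r in factor:
    records = records + r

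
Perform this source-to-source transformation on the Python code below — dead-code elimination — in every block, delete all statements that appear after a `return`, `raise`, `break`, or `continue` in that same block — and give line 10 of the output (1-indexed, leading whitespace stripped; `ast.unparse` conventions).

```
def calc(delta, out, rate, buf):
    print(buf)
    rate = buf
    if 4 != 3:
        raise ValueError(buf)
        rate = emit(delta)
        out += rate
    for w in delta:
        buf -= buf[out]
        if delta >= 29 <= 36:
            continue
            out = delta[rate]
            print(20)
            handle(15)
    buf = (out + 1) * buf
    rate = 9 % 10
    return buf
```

Transformed code:
def calc(delta, out, rate, buf):
    print(buf)
    rate = buf
    if 4 != 3:
        raise ValueError(buf)
    for w in delta:
        buf -= buf[out]
        if delta >= 29 <= 36:
            continue
    buf = (out + 1) * buf
    rate = 9 % 10
    return buf

buf = (out + 1) * buf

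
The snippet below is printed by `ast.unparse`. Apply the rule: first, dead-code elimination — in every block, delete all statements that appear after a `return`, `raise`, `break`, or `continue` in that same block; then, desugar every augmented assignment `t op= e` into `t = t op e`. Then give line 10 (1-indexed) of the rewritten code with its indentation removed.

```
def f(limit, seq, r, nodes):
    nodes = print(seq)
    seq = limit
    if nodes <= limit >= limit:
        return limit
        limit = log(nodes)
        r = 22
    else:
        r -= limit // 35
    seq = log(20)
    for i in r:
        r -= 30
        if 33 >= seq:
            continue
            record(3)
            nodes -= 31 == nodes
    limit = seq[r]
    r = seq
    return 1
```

Transformed code:
def f(limit, seq, r, nodes):
    nodes = print(seq)
    seq = limit
    if nodes <= limit >= limit:
        return limit
    else:
        r = r - limit // 35
    seq = log(20)
    for i in r:
        r = r - 30
        if 33 >= seq:
            continue
    limit = seq[r]
    r = seq
    return 1

r = r - 30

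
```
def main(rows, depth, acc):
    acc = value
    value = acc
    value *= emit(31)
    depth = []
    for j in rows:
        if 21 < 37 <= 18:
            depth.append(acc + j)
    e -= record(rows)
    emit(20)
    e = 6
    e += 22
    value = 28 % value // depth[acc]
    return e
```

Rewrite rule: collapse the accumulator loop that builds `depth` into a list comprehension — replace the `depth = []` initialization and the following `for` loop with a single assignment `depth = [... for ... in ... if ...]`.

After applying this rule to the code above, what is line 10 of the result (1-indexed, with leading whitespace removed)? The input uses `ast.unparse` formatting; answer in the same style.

value = 28 % value // depth[acc]

Transformed code:
def main(rows, depth, acc):
    acc = value
    value = acc
    value *= emit(31)
    depth = [acc + j for j in rows if 21 < 37 <= 18]
    e -= record(rows)
    emit(20)
    e = 6
    e += 22
    value = 28 % value // depth[acc]
    return e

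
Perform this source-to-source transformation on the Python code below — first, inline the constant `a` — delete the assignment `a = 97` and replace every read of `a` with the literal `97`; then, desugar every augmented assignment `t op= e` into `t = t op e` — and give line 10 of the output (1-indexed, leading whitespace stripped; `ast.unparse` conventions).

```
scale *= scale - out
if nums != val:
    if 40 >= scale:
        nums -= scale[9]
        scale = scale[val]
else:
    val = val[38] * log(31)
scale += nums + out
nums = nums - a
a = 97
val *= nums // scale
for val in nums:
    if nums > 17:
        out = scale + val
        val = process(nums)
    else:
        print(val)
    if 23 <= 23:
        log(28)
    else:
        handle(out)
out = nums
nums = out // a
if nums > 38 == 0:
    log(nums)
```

val = val * (nums // scale)

Transformed code:
scale = scale * (scale - out)
if nums != val:
    if 40 >= scale:
        nums = nums - scale[9]
        scale = scale[val]
else:
    val = val[38] * log(31)
scale = scale + (nums + out)
nums = nums - 97
val = val * (nums // scale)
for val in nums:
    if nums > 17:
        out = scale + val
        val = process(nums)
    else:
        print(val)
    if 23 <= 23:
        log(28)
    else:
        handle(out)
out = nums
nums = out // 97
if nums > 38 == 0:
    log(nums)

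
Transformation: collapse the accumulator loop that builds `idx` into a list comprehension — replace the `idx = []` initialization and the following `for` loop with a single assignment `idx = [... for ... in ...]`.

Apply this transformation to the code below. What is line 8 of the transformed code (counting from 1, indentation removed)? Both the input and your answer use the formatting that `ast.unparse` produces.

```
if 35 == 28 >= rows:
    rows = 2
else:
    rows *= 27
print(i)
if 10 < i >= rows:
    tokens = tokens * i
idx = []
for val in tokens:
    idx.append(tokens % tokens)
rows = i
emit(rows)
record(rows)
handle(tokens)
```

idx = [tokens % tokens for val in tokens]

Transformed code:
if 35 == 28 >= rows:
    rows = 2
else:
    rows *= 27
print(i)
if 10 < i >= rows:
    tokens = tokens * i
idx = [tokens % tokens for val in tokens]
rows = i
emit(rows)
record(rows)
handle(tokens)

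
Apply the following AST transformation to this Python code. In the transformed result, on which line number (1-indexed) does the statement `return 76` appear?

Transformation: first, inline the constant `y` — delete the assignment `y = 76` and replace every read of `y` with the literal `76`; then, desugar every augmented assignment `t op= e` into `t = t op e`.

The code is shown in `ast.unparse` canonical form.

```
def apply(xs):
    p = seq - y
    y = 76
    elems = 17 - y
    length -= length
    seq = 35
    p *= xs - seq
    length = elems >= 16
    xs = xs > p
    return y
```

Transformed code:
def apply(xs):
    p = seq - 76
    elems = 17 - 76
    length = length - length
    seq = 35
    p = p * (xs - seq)
    length = elems >= 16
    xs = xs > p
    return 76

9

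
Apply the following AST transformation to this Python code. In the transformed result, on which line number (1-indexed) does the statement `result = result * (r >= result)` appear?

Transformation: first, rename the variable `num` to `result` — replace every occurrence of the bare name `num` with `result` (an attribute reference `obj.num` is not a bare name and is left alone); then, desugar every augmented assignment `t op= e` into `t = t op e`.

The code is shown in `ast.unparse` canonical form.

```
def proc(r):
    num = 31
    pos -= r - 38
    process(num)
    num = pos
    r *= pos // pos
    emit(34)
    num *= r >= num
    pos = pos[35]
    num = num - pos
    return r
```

8

Transformed code:
def proc(r):
    result = 31
    pos = pos - (r - 38)
    process(result)
    result = pos
    r = r * (pos // pos)
    emit(34)
    result = result * (r >= result)
    pos = pos[35]
    result = result - pos
    return r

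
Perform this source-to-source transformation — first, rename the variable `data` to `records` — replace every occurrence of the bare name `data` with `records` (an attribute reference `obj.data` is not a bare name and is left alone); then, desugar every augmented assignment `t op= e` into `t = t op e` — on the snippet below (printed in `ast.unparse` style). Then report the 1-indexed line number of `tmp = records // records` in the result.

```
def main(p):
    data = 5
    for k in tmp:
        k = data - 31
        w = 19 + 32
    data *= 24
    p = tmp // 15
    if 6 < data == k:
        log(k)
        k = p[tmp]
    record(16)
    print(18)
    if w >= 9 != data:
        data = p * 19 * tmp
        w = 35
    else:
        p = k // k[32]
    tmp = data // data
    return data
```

Transformed code:
def main(p):
    records = 5
    for k in tmp:
        k = records - 31
        w = 19 + 32
    records = records * 24
    p = tmp // 15
    if 6 < records == k:
        log(k)
        k = p[tmp]
    record(16)
    print(18)
    if w >= 9 != records:
        records = p * 19 * tmp
        w = 35
    else:
        p = k // k[32]
    tmp = records // records
    return records

18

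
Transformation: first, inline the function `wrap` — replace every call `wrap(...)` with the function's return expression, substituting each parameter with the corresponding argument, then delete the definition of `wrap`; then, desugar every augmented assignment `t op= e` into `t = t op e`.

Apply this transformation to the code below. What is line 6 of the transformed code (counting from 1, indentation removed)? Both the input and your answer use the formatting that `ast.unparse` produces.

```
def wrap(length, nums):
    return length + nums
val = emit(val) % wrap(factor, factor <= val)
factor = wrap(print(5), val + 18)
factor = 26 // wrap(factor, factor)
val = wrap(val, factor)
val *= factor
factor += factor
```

factor = factor + factor

Transformed code:
val = emit(val) % (factor + (factor <= val))
factor = print(5) + (val + 18)
factor = 26 // (factor + factor)
val = val + factor
val = val * factor
factor = factor + factor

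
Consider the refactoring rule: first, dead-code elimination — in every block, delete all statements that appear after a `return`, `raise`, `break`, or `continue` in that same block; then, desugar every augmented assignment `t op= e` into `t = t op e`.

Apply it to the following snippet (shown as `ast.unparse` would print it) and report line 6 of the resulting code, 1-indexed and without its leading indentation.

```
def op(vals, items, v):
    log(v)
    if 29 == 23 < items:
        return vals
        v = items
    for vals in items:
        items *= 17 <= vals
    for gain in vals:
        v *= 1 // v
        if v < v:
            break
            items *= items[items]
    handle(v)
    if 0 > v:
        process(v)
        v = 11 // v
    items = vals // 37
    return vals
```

Transformed code:
def op(vals, items, v):
    log(v)
    if 29 == 23 < items:
        return vals
    for vals in items:
        items = items * (17 <= vals)
    for gain in vals:
        v = v * (1 // v)
        if v < v:
            break
    handle(v)
    if 0 > v:
        process(v)
        v = 11 // v
    items = vals // 37
    return vals

items = items * (17 <= vals)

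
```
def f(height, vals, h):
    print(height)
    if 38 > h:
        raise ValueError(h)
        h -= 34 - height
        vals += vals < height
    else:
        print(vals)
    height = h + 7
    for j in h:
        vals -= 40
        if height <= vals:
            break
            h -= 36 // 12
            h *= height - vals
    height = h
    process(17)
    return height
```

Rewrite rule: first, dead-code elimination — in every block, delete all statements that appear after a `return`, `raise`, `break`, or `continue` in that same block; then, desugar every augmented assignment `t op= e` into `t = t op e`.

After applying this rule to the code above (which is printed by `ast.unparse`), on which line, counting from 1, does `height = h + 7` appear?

Transformed code:
def f(height, vals, h):
    print(height)
    if 38 > h:
        raise ValueError(h)
    else:
        print(vals)
    height = h + 7
    for j in h:
        vals = vals - 40
        if height <= vals:
            break
    height = h
    process(17)
    return height

7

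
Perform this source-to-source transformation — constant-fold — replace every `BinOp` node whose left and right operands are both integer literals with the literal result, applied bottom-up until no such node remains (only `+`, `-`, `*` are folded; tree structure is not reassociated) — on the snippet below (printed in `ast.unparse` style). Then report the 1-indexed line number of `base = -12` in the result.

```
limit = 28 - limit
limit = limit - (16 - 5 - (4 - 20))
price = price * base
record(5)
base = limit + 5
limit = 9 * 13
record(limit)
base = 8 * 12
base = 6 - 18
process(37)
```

9

Transformed code:
limit = 28 - limit
limit = limit - 27
price = price * base
record(5)
base = limit + 5
limit = 117
record(limit)
base = 96
base = -12
process(37)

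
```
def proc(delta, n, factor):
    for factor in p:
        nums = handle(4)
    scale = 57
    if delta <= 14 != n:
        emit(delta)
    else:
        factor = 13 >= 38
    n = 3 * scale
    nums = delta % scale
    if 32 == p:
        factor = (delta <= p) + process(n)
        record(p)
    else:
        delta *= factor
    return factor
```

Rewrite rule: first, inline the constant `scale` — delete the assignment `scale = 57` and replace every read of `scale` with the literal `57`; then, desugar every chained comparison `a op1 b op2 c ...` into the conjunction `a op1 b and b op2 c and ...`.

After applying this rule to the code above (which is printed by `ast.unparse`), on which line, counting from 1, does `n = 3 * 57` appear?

Transformed code:
def proc(delta, n, factor):
    for factor in p:
        nums = handle(4)
    if delta <= 14 and 14 != n:
        emit(delta)
    else:
        factor = 13 >= 38
    n = 3 * 57
    nums = delta % 57
    if 32 == p:
        factor = (delta <= p) + process(n)
        record(p)
    else:
        delta *= factor
    return factor

8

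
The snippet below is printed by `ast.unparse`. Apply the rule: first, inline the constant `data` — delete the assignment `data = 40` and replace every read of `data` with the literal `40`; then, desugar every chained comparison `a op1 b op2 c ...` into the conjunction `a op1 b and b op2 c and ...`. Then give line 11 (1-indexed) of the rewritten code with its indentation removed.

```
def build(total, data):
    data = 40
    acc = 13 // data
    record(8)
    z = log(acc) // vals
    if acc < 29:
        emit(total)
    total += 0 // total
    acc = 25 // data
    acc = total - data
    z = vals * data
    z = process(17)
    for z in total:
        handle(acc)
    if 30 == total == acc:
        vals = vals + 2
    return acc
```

Transformed code:
def build(total, data):
    acc = 13 // 40
    record(8)
    z = log(acc) // vals
    if acc < 29:
        emit(total)
    total += 0 // total
    acc = 25 // 40
    acc = total - 40
    z = vals * 40
    z = process(17)
    for z in total:
        handle(acc)
    if 30 == total and total == acc:
        vals = vals + 2
    return acc

z = process(17)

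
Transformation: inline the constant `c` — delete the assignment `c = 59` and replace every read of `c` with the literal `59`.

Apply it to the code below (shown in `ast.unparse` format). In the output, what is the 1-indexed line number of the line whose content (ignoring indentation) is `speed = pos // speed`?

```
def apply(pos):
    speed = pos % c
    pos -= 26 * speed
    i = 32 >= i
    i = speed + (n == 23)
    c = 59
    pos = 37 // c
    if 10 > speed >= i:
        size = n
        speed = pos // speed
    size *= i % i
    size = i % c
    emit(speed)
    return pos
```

Transformed code:
def apply(pos):
    speed = pos % 59
    pos -= 26 * speed
    i = 32 >= i
    i = speed + (n == 23)
    pos = 37 // 59
    if 10 > speed >= i:
        size = n
        speed = pos // speed
    size *= i % i
    size = i % 59
    emit(speed)
    return pos

9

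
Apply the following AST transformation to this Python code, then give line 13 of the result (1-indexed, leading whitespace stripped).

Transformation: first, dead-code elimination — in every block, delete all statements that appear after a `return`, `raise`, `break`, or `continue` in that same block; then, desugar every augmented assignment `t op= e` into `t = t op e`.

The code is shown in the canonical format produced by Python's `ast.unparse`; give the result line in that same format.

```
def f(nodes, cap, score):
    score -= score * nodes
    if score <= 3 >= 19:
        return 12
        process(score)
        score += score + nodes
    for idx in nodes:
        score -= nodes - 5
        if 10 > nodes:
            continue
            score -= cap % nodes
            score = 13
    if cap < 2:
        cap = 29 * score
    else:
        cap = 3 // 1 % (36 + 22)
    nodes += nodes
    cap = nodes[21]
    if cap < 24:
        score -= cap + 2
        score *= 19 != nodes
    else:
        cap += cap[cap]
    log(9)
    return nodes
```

Transformed code:
def f(nodes, cap, score):
    score = score - score * nodes
    if score <= 3 >= 19:
        return 12
    for idx in nodes:
        score = score - (nodes - 5)
        if 10 > nodes:
            continue
    if cap < 2:
        cap = 29 * score
    else:
        cap = 3 // 1 % (36 + 22)
    nodes = nodes + nodes
    cap = nodes[21]
    if cap < 24:
        score = score - (cap + 2)
        score = score * (19 != nodes)
    else:
        cap = cap + cap[cap]
    log(9)
    return nodes

nodes = nodes + nodes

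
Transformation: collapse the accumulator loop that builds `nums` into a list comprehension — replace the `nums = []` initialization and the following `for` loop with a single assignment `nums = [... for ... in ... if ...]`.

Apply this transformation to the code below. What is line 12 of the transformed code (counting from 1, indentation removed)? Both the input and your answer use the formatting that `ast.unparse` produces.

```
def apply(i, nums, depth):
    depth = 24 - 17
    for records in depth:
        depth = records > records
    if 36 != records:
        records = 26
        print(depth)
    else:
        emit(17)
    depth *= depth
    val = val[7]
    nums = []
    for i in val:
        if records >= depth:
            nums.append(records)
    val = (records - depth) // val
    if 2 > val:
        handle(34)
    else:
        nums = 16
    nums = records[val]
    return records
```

Transformed code:
def apply(i, nums, depth):
    depth = 24 - 17
    for records in depth:
        depth = records > records
    if 36 != records:
        records = 26
        print(depth)
    else:
        emit(17)
    depth *= depth
    val = val[7]
    nums = [records for i in val if records >= depth]
    val = (records - depth) // val
    if 2 > val:
        handle(34)
    else:
        nums = 16
    nums = records[val]
    return records

nums = [records for i in val if records >= depth]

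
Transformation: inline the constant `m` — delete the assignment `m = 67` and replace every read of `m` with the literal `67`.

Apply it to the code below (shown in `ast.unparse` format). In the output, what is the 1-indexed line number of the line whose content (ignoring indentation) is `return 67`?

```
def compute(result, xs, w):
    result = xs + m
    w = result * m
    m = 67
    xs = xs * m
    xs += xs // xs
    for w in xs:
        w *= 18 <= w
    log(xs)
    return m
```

Transformed code:
def compute(result, xs, w):
    result = xs + 67
    w = result * 67
    xs = xs * 67
    xs += xs // xs
    for w in xs:
        w *= 18 <= w
    log(xs)
    return 67

9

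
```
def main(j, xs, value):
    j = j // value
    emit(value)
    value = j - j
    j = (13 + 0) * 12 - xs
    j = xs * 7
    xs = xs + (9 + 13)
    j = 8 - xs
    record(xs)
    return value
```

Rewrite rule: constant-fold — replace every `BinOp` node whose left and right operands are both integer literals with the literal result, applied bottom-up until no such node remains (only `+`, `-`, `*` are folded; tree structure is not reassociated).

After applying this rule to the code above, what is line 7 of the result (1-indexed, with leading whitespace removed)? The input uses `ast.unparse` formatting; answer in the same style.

xs = xs + 22

Transformed code:
def main(j, xs, value):
    j = j // value
    emit(value)
    value = j - j
    j = 156 - xs
    j = xs * 7
    xs = xs + 22
    j = 8 - xs
    record(xs)
    return value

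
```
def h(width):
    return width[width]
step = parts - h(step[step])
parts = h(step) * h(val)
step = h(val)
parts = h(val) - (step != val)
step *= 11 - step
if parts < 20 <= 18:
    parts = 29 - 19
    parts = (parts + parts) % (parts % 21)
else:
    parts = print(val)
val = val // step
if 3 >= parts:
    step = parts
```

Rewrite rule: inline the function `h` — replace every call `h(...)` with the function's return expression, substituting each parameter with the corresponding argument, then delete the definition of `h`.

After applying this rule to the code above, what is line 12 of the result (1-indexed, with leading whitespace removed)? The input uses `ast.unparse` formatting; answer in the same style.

if 3 >= parts:

Transformed code:
step = parts - step[step][step[step]]
parts = step[step] * val[val]
step = val[val]
parts = val[val] - (step != val)
step *= 11 - step
if parts < 20 <= 18:
    parts = 29 - 19
    parts = (parts + parts) % (parts % 21)
else:
    parts = print(val)
val = val // step
if 3 >= parts:
    step = parts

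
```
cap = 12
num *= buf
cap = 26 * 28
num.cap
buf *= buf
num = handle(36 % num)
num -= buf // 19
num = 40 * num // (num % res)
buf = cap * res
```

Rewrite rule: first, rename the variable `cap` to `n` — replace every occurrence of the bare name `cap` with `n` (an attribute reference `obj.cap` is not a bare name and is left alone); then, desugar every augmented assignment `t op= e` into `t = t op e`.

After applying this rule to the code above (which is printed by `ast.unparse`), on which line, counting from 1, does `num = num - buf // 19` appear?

Transformed code:
n = 12
num = num * buf
n = 26 * 28
num.cap
buf = buf * buf
num = handle(36 % num)
num = num - buf // 19
num = 40 * num // (num % res)
buf = n * res

7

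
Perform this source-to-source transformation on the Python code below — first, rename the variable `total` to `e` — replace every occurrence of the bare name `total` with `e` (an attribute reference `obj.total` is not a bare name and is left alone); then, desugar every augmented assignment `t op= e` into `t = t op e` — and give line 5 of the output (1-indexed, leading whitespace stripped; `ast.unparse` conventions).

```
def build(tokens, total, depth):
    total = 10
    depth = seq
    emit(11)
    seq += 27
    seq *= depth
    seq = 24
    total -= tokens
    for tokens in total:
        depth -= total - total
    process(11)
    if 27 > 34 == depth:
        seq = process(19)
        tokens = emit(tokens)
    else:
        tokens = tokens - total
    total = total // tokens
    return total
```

seq = seq + 27

Transformed code:
def build(tokens, e, depth):
    e = 10
    depth = seq
    emit(11)
    seq = seq + 27
    seq = seq * depth
    seq = 24
    e = e - tokens
    for tokens in e:
        depth = depth - (e - e)
    process(11)
    if 27 > 34 == depth:
        seq = process(19)
        tokens = emit(tokens)
    else:
        tokens = tokens - e
    e = e // tokens
    return e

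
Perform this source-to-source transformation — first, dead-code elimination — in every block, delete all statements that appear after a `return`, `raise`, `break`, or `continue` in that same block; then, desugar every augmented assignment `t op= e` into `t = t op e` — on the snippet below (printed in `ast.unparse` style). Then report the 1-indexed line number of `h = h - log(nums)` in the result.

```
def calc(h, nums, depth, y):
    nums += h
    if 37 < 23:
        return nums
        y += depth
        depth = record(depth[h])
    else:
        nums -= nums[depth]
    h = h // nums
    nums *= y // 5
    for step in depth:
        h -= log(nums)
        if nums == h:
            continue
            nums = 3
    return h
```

10

Transformed code:
def calc(h, nums, depth, y):
    nums = nums + h
    if 37 < 23:
        return nums
    else:
        nums = nums - nums[depth]
    h = h // nums
    nums = nums * (y // 5)
    for step in depth:
        h = h - log(nums)
        if nums == h:
            continue
    return h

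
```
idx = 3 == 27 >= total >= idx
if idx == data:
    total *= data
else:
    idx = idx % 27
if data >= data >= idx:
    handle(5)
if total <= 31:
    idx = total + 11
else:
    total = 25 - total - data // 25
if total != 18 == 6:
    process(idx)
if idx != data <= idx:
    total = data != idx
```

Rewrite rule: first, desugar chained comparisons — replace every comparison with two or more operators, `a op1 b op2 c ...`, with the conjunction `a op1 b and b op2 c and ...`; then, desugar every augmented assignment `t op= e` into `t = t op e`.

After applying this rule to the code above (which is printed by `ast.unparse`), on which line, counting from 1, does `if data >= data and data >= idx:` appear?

Transformed code:
idx = 3 == 27 and 27 >= total and (total >= idx)
if idx == data:
    total = total * data
else:
    idx = idx % 27
if data >= data and data >= idx:
    handle(5)
if total <= 31:
    idx = total + 11
else:
    total = 25 - total - data // 25
if total != 18 and 18 == 6:
    process(idx)
if idx != data and data <= idx:
    total = data != idx

6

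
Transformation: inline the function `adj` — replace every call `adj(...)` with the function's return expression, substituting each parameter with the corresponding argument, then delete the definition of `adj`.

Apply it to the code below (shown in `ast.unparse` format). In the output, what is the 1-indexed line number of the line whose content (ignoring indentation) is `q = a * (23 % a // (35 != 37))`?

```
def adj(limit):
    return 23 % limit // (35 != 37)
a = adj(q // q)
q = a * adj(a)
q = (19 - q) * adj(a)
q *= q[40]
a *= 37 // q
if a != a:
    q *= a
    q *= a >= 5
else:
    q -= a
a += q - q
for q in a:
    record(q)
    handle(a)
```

2

Transformed code:
a = 23 % (q // q) // (35 != 37)
q = a * (23 % a // (35 != 37))
q = (19 - q) * (23 % a // (35 != 37))
q *= q[40]
a *= 37 // q
if a != a:
    q *= a
    q *= a >= 5
else:
    q -= a
a += q - q
for q in a:
    record(q)
    handle(a)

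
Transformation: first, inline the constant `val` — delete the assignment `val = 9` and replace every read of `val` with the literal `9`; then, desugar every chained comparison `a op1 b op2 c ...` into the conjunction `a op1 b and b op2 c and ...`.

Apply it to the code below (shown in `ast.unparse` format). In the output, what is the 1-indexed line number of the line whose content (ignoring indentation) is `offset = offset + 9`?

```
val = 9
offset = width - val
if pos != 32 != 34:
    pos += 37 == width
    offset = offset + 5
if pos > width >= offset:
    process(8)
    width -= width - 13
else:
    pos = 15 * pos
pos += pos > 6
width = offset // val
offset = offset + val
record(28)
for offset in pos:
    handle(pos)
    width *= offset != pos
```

Transformed code:
offset = width - 9
if pos != 32 and 32 != 34:
    pos += 37 == width
    offset = offset + 5
if pos > width and width >= offset:
    process(8)
    width -= width - 13
else:
    pos = 15 * pos
pos += pos > 6
width = offset // 9
offset = offset + 9
record(28)
for offset in pos:
    handle(pos)
    width *= offset != pos

12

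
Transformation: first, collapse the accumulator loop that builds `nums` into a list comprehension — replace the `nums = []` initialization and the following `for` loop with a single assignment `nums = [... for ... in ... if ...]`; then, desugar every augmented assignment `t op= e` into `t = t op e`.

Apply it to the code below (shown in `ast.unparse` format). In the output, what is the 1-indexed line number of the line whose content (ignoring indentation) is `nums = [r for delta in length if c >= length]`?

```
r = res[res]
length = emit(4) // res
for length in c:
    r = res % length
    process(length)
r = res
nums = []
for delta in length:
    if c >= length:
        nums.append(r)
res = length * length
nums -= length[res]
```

7

Transformed code:
r = res[res]
length = emit(4) // res
for length in c:
    r = res % length
    process(length)
r = res
nums = [r for delta in length if c >= length]
res = length * length
nums = nums - length[res]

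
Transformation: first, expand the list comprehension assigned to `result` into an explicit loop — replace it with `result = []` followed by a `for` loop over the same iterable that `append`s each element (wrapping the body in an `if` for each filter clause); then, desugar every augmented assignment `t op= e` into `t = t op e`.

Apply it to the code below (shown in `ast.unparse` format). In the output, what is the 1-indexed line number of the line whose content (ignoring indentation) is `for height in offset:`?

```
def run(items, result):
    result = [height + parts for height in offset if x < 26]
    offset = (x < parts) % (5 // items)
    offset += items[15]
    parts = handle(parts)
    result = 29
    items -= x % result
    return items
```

3

Transformed code:
def run(items, result):
    result = []
    for height in offset:
        if x < 26:
            result.append(height + parts)
    offset = (x < parts) % (5 // items)
    offset = offset + items[15]
    parts = handle(parts)
    result = 29
    items = items - x % result
    return items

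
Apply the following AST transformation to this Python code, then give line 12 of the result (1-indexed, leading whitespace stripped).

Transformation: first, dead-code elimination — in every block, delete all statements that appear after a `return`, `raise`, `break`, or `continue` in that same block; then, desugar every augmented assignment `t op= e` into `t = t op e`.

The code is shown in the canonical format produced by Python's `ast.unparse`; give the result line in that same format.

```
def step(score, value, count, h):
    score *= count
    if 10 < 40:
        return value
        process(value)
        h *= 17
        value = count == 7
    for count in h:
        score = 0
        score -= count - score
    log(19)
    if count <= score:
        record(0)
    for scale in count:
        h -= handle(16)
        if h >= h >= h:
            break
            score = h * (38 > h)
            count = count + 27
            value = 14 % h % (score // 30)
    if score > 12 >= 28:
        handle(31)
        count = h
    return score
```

h = h - handle(16)

Transformed code:
def step(score, value, count, h):
    score = score * count
    if 10 < 40:
        return value
    for count in h:
        score = 0
        score = score - (count - score)
    log(19)
    if count <= score:
        record(0)
    for scale in count:
        h = h - handle(16)
        if h >= h >= h:
            break
    if score > 12 >= 28:
        handle(31)
        count = h
    return score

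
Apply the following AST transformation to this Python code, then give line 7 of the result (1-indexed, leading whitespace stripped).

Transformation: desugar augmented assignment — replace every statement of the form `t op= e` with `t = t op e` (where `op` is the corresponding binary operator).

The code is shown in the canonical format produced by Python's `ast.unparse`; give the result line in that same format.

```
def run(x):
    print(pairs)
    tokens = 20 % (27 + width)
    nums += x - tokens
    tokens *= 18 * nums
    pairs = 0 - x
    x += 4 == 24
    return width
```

Transformed code:
def run(x):
    print(pairs)
    tokens = 20 % (27 + width)
    nums = nums + (x - tokens)
    tokens = tokens * (18 * nums)
    pairs = 0 - x
    x = x + (4 == 24)
    return width

x = x + (4 == 24)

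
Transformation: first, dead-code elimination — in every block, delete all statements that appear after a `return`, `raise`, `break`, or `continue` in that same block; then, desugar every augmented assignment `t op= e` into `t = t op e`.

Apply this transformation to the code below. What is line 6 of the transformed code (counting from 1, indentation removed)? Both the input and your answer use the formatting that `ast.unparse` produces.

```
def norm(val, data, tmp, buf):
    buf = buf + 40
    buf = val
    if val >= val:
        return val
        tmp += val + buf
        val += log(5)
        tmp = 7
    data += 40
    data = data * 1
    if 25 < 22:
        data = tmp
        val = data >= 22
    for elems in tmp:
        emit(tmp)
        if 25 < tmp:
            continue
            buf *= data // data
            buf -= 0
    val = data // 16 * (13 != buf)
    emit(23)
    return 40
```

data = data + 40

Transformed code:
def norm(val, data, tmp, buf):
    buf = buf + 40
    buf = val
    if val >= val:
        return val
    data = data + 40
    data = data * 1
    if 25 < 22:
        data = tmp
        val = data >= 22
    for elems in tmp:
        emit(tmp)
        if 25 < tmp:
            continue
    val = data // 16 * (13 != buf)
    emit(23)
    return 40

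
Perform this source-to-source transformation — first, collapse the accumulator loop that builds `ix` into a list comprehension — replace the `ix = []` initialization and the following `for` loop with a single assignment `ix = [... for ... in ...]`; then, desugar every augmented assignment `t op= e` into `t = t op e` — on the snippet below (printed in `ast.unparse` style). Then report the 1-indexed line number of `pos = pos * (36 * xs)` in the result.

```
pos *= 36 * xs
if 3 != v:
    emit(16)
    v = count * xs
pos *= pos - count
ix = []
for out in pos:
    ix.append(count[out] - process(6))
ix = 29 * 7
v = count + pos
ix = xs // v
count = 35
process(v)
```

Transformed code:
pos = pos * (36 * xs)
if 3 != v:
    emit(16)
    v = count * xs
pos = pos * (pos - count)
ix = [count[out] - process(6) for out in pos]
ix = 29 * 7
v = count + pos
ix = xs // v
count = 35
process(v)

1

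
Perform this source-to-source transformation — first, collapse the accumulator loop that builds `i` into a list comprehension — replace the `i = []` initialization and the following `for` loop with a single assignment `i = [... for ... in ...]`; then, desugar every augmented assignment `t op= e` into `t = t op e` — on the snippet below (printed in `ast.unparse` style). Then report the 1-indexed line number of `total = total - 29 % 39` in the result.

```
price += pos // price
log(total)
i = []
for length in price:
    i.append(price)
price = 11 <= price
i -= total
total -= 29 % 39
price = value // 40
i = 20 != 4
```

Transformed code:
price = price + pos // price
log(total)
i = [price for length in price]
price = 11 <= price
i = i - total
total = total - 29 % 39
price = value // 40
i = 20 != 4

6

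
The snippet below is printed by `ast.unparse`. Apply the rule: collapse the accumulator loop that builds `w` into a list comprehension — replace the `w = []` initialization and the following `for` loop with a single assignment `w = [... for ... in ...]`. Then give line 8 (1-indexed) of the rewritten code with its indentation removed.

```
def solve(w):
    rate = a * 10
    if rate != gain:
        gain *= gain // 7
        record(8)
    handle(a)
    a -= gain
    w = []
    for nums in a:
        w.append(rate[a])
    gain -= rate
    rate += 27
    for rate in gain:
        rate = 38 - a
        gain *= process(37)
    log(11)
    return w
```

Transformed code:
def solve(w):
    rate = a * 10
    if rate != gain:
        gain *= gain // 7
        record(8)
    handle(a)
    a -= gain
    w = [rate[a] for nums in a]
    gain -= rate
    rate += 27
    for rate in gain:
        rate = 38 - a
        gain *= process(37)
    log(11)
    return w

w = [rate[a] for nums in a]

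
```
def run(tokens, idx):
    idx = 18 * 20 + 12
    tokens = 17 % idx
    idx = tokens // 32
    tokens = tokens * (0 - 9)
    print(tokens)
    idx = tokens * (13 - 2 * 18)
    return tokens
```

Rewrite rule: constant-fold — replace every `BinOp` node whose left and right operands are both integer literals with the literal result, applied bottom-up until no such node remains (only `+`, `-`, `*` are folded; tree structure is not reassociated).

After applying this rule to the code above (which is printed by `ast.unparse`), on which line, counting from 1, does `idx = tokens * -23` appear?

7

Transformed code:
def run(tokens, idx):
    idx = 372
    tokens = 17 % idx
    idx = tokens // 32
    tokens = tokens * -9
    print(tokens)
    idx = tokens * -23
    return tokens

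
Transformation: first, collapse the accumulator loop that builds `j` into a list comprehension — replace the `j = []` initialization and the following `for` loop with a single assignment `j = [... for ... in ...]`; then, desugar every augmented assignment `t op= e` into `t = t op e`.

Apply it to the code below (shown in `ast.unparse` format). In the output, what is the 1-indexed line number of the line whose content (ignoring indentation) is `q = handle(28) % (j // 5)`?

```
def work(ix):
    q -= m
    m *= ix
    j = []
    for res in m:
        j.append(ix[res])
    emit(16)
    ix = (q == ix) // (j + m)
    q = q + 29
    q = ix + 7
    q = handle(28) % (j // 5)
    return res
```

Transformed code:
def work(ix):
    q = q - m
    m = m * ix
    j = [ix[res] for res in m]
    emit(16)
    ix = (q == ix) // (j + m)
    q = q + 29
    q = ix + 7
    q = handle(28) % (j // 5)
    return res

9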